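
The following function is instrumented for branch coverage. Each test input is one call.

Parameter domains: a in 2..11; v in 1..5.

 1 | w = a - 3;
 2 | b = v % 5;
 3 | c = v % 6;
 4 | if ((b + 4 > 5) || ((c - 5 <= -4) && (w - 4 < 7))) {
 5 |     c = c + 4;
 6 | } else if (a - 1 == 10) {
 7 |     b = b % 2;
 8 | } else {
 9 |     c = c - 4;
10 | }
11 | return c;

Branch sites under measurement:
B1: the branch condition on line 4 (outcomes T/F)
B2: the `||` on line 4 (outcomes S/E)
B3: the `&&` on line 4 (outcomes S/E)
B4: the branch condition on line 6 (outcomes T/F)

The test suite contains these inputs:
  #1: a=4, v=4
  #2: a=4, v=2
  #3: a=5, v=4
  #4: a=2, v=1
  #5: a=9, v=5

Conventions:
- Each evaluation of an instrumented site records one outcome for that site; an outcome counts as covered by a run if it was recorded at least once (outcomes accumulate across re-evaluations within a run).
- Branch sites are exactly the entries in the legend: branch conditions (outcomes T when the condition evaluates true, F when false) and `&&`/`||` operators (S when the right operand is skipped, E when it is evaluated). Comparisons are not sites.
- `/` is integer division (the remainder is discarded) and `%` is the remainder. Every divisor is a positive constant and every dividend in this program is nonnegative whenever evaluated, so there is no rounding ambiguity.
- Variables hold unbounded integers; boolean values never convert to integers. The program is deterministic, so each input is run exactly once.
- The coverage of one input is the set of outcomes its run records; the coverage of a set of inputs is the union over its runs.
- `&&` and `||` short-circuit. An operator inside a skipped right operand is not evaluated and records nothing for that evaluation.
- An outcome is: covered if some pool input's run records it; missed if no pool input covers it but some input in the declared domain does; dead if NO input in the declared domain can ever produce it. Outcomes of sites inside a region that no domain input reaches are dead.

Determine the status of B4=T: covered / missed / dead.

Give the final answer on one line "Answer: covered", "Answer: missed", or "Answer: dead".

no pool input records B4=T
but domain input (a=11, v=5) does record it -> reachable, so missed

Answer: missed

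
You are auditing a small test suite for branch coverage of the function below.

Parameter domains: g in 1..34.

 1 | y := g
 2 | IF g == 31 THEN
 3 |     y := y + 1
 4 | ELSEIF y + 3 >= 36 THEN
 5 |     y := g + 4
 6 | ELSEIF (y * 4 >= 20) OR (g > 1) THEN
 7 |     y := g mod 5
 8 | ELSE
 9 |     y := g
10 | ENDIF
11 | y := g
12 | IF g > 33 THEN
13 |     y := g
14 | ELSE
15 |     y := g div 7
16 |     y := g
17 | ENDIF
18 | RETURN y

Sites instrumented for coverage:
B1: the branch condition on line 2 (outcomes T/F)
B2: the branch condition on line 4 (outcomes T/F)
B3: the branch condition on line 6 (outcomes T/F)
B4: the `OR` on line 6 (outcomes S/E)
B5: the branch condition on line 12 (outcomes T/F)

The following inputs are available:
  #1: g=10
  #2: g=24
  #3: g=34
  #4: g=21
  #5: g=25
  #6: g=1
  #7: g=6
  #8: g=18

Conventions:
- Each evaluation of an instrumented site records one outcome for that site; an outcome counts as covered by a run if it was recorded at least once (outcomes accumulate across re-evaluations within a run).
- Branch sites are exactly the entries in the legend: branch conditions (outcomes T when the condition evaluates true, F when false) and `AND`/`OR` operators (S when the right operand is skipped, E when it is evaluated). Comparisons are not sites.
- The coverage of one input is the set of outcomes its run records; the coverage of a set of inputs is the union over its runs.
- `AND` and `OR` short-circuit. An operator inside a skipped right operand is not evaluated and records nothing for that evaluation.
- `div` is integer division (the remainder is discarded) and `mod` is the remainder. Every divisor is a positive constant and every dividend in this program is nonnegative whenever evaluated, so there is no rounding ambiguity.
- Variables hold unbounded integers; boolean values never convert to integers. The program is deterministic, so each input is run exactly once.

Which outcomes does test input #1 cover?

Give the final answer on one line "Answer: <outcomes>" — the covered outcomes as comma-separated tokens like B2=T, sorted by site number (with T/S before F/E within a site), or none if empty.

Simulating input #1 (g=10) step by step:
  B1->F, B2->F, B4->S, B3->T, B5->F
deduplicating events, the covered set is: B1=F, B2=F, B3=T, B4=S, B5=F

Answer: B1=F, B2=F, B3=T, B4=S, B5=F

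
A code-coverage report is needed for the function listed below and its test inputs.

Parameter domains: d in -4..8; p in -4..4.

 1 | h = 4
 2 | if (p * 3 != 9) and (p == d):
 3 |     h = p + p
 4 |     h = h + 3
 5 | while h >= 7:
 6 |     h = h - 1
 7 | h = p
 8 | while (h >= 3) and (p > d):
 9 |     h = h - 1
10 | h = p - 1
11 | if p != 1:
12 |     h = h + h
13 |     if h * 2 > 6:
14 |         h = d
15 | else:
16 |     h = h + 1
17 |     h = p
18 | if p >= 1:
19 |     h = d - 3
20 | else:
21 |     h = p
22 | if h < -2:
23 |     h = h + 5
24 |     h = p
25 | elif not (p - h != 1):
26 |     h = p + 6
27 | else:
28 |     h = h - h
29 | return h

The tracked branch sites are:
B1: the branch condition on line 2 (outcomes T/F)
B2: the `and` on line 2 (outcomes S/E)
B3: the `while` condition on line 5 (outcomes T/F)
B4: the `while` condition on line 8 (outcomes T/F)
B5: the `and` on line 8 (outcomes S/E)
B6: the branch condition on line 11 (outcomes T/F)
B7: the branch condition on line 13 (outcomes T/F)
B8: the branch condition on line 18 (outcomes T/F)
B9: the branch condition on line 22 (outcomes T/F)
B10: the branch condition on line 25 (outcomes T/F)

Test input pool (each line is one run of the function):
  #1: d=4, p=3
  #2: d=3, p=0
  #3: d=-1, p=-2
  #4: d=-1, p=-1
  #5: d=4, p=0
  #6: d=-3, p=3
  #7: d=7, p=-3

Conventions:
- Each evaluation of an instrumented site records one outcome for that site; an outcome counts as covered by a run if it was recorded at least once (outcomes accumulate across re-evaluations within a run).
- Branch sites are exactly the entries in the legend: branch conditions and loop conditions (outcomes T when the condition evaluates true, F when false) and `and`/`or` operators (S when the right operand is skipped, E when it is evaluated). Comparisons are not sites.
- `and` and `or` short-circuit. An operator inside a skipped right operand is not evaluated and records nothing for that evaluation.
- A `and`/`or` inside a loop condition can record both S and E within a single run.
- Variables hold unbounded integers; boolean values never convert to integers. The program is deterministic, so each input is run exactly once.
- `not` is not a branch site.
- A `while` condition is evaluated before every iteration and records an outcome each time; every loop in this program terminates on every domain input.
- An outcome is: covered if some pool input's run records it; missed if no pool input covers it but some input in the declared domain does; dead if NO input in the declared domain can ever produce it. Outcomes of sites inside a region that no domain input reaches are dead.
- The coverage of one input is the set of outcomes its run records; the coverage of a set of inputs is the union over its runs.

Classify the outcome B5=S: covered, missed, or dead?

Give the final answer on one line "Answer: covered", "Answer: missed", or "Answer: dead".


B5=S is recorded by pool input(s) 2, 3, 4, 5, 6, 7 -> covered
Answer: covered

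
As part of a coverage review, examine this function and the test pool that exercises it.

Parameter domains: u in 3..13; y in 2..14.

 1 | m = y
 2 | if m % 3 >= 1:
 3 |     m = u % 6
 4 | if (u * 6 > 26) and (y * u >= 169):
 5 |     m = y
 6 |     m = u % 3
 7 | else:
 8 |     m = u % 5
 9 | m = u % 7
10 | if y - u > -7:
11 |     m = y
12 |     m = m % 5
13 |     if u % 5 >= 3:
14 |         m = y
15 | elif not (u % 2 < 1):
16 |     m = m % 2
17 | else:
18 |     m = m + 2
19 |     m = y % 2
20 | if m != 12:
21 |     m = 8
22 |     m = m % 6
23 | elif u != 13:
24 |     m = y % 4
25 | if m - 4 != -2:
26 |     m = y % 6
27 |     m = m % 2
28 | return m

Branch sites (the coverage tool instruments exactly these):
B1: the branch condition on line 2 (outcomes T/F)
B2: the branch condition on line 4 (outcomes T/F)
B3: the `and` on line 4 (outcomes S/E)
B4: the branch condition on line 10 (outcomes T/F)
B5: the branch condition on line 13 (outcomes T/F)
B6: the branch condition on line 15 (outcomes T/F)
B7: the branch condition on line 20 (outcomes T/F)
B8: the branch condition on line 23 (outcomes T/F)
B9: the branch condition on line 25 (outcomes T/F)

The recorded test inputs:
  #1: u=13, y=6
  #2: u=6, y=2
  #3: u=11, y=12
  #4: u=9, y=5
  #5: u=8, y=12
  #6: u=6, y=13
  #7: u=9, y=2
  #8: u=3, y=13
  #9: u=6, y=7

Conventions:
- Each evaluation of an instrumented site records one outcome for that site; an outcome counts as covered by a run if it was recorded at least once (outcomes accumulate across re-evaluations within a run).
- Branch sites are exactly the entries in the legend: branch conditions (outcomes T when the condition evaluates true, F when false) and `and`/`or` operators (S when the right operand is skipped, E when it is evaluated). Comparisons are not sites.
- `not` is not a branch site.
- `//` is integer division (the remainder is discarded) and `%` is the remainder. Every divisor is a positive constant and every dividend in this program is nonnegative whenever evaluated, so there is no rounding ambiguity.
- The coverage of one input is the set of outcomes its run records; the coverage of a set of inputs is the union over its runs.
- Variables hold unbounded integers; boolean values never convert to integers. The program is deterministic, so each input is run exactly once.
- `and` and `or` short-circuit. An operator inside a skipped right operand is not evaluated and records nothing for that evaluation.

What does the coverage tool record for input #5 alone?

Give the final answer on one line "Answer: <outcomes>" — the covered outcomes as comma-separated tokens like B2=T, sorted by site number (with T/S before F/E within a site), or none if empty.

Event log for input #5 (u=8, y=12):
  B1->F, B3->E, B2->F, B4->T, B5->T, B7->F, B8->T, B9->T
distinct outcomes covered: B1=F, B2=F, B3=E, B4=T, B5=T, B7=F, B8=T, B9=T

Answer: B1=F, B2=F, B3=E, B4=T, B5=T, B7=F, B8=T, B9=T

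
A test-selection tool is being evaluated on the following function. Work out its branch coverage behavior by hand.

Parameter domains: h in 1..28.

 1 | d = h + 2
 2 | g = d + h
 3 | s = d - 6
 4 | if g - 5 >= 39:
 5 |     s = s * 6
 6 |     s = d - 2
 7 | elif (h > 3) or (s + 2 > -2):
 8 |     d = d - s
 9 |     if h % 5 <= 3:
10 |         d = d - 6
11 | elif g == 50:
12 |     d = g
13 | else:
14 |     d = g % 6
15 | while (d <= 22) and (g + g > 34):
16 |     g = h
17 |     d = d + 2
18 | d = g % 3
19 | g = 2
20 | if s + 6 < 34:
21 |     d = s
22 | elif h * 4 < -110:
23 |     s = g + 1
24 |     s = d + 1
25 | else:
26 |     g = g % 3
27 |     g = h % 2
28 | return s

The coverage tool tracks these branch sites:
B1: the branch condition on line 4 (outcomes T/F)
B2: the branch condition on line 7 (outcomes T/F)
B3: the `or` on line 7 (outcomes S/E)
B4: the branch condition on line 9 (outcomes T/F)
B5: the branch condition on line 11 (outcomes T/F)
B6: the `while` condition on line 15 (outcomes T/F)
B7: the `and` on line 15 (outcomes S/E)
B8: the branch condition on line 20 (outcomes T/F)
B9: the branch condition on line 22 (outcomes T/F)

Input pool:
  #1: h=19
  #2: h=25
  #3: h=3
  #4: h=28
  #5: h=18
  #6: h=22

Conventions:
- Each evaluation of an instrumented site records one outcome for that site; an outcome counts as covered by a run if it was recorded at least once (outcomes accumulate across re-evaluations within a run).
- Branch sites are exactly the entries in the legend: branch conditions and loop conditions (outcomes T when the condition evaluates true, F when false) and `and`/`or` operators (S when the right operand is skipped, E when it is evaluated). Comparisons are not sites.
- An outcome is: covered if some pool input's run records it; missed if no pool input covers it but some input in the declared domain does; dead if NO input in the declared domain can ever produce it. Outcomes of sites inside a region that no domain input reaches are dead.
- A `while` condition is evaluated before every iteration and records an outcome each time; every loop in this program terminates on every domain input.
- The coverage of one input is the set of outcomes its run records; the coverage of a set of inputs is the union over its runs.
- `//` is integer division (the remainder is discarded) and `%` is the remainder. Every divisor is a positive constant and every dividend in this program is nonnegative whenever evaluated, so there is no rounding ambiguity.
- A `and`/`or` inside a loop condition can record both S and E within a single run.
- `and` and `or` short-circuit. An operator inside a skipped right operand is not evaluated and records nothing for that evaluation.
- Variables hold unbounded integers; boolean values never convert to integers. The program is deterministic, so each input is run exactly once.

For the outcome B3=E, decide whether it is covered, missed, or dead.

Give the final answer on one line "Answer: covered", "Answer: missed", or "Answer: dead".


B3=E is recorded by pool input(s) 3 -> covered
Answer: covered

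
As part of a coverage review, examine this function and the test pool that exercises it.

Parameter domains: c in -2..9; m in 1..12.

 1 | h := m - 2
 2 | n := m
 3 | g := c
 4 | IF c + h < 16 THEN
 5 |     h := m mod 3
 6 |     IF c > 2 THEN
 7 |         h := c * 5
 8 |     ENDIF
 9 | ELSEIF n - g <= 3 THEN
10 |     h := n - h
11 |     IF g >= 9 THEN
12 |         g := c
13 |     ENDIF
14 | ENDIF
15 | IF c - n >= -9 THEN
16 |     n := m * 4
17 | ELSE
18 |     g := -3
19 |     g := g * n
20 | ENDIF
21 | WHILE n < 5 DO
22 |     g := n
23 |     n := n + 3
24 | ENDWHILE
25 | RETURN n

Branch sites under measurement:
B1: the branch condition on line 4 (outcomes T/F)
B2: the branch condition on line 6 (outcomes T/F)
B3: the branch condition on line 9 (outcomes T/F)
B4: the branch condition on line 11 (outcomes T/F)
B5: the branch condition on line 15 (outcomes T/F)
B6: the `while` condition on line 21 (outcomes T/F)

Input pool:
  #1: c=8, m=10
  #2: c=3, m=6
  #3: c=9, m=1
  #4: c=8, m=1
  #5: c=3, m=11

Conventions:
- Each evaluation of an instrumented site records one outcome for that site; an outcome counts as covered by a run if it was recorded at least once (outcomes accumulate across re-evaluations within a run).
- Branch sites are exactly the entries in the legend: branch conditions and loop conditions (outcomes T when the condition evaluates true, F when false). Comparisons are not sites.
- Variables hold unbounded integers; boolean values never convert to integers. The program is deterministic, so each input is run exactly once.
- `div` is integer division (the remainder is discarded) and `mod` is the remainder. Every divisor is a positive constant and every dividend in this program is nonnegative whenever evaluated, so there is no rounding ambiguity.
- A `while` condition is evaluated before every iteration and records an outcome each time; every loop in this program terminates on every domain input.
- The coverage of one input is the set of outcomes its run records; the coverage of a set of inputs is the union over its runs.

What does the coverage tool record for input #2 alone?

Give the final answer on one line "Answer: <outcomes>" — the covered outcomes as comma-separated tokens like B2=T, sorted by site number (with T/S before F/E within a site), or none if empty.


Simulating input #2 (c=3, m=6) step by step:
  B1->T, B2->T, B5->T, B6->F
distinct outcomes covered: B1=T, B2=T, B5=T, B6=F
Answer: B1=T, B2=T, B5=T, B6=F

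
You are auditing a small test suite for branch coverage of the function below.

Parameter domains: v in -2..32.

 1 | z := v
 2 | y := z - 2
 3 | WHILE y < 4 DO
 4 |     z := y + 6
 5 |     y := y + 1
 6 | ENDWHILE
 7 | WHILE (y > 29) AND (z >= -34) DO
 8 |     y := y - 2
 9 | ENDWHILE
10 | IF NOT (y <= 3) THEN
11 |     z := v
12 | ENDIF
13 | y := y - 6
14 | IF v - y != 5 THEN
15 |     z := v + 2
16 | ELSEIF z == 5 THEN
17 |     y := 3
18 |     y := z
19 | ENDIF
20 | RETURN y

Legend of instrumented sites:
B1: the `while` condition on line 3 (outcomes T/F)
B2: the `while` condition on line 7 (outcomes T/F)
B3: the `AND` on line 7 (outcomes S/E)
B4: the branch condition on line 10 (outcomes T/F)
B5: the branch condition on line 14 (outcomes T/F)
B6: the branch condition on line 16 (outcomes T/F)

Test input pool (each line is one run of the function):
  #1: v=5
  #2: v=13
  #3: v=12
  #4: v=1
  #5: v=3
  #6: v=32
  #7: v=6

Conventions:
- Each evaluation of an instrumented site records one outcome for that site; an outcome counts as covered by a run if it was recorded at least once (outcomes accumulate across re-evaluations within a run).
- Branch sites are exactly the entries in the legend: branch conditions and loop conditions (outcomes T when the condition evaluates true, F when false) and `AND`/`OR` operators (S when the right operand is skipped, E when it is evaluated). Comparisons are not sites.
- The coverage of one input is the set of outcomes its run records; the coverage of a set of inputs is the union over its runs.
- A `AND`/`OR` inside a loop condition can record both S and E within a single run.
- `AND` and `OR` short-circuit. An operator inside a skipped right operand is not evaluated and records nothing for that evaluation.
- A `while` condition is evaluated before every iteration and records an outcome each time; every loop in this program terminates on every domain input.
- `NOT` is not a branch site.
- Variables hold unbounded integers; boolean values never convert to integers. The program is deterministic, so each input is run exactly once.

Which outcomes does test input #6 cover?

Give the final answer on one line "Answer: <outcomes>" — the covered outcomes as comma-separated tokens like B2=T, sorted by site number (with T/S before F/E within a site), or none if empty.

Tracing the run of input #6 (v=32):
  B1->F, B3->E, B2->T, B3->S, B2->F, B4->T, B5->T
deduplicating events, the covered set is: B1=F, B2=T, B2=F, B3=S, B3=E, B4=T, B5=T

Answer: B1=F, B2=T, B2=F, B3=S, B3=E, B4=T, B5=T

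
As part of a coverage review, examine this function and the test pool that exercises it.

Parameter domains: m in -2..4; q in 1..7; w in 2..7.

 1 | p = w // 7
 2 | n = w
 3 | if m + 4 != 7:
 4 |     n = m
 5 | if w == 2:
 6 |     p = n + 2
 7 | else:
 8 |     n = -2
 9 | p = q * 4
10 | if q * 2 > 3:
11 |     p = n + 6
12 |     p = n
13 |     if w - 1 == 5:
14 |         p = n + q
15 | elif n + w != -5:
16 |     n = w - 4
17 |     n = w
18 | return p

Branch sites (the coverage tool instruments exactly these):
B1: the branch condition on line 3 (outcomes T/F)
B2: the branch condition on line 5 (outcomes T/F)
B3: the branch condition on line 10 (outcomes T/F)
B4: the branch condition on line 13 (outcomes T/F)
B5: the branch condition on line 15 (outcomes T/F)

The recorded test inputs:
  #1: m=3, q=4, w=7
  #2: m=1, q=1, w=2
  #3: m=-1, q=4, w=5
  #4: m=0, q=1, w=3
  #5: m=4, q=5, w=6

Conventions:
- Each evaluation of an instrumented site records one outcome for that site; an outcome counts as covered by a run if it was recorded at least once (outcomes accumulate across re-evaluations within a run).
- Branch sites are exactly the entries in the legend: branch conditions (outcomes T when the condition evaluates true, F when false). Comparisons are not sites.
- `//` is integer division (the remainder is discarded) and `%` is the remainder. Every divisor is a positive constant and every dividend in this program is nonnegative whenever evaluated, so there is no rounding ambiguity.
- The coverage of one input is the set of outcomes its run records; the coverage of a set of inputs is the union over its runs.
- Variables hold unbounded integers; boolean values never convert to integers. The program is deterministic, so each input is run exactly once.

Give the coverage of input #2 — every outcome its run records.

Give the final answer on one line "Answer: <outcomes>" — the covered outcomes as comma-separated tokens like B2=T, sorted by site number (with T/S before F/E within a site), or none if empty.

Tracing the run of input #2 (m=1, q=1, w=2):
  B1->T, B2->T, B3->F, B5->T
collecting distinct outcomes: B1=T, B2=T, B3=F, B5=T

Answer: B1=T, B2=T, B3=F, B5=T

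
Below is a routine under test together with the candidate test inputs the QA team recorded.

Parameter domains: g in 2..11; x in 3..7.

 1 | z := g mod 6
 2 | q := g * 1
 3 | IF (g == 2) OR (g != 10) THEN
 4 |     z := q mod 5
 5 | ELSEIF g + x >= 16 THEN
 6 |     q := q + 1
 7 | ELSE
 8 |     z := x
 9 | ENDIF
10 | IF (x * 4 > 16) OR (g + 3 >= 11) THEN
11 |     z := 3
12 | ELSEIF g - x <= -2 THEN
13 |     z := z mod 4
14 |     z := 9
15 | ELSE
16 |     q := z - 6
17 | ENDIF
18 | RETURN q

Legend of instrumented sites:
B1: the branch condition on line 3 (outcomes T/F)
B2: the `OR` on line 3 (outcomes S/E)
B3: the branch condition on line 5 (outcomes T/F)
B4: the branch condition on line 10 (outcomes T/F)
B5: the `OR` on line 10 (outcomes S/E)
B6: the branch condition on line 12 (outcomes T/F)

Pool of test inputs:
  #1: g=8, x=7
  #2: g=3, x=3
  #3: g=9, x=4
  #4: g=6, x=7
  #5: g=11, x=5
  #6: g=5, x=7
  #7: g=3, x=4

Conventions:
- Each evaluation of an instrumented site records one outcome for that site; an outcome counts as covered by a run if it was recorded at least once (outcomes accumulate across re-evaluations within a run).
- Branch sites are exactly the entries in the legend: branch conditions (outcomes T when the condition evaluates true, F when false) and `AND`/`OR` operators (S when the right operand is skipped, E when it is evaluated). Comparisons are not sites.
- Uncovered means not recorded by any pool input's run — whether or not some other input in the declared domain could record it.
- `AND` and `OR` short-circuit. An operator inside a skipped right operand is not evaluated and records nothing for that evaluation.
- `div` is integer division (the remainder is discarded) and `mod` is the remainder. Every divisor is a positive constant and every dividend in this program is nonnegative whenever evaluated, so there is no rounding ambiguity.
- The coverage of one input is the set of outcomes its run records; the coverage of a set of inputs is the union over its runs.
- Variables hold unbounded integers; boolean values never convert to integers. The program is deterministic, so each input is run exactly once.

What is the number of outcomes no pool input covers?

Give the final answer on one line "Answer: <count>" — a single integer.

input #1, g=8, x=7: events B2->E, B1->T, B5->S, B4->T; outcomes B1=T, B2=E, B4=T, B5=S
input #2, g=3, x=3: events B2->E, B1->T, B5->E, B4->F, B6->F; outcomes B1=T, B2=E, B4=F, B5=E, B6=F
input #3, g=9, x=4: events B2->E, B1->T, B5->E, B4->T; outcomes B1=T, B2=E, B4=T, B5=E
input #4, g=6, x=7: events B2->E, B1->T, B5->S, B4->T; outcomes B1=T, B2=E, B4=T, B5=S
input #5, g=11, x=5: events B2->E, B1->T, B5->S, B4->T; outcomes B1=T, B2=E, B4=T, B5=S
input #6, g=5, x=7: events B2->E, B1->T, B5->S, B4->T; outcomes B1=T, B2=E, B4=T, B5=S
input #7, g=3, x=4: events B2->E, B1->T, B5->E, B4->F, B6->F; outcomes B1=T, B2=E, B4=F, B5=E, B6=F
union over the pool: B1=T, B2=E, B4=T, B4=F, B5=S, B5=E, B6=F
uncovered (5 of 12): B1=F, B2=S, B3=T, B3=F, B6=T

Answer: 5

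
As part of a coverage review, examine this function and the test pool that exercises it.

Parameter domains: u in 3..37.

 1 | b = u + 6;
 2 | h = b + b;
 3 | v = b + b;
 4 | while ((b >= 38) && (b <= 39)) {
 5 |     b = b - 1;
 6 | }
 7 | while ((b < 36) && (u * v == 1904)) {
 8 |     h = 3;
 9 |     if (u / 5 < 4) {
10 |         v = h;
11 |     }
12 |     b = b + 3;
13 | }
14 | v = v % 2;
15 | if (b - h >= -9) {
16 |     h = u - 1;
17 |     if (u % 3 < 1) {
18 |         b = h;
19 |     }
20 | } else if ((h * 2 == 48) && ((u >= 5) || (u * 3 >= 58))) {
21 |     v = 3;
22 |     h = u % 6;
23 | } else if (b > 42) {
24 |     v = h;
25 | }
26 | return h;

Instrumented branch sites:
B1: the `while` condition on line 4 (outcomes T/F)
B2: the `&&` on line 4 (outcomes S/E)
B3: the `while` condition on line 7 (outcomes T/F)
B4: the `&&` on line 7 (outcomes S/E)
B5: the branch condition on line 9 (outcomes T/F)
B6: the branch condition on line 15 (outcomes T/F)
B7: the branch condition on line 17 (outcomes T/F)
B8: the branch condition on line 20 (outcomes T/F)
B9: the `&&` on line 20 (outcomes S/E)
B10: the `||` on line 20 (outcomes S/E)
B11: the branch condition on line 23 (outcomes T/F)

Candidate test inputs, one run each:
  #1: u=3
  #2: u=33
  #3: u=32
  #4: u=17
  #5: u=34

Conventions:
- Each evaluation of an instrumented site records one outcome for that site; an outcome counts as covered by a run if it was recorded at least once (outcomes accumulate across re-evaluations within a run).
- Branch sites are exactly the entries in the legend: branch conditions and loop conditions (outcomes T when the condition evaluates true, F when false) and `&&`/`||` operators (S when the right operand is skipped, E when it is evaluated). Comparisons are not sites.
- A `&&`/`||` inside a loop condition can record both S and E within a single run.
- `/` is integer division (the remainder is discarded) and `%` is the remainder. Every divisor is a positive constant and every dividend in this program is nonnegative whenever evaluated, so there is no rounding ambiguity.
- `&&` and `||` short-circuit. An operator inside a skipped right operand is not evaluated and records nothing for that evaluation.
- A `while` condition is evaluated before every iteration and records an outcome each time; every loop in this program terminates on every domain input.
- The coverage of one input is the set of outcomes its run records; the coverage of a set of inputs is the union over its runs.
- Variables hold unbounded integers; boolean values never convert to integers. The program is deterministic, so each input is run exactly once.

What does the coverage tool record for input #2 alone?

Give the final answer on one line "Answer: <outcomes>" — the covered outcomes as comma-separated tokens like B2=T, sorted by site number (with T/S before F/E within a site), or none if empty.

Running input #2 (u=33), event by event:
  B2->E, B1->T, B2->E, B1->T, B2->S, B1->F, B4->S, B3->F, B6->F, B9->S
  B8->F, B11->F
as a set, this run covers: B1=T, B1=F, B2=S, B2=E, B3=F, B4=S, B6=F, B8=F, B9=S, B11=F

Answer: B1=T, B1=F, B2=S, B2=E, B3=F, B4=S, B6=F, B8=F, B9=S, B11=F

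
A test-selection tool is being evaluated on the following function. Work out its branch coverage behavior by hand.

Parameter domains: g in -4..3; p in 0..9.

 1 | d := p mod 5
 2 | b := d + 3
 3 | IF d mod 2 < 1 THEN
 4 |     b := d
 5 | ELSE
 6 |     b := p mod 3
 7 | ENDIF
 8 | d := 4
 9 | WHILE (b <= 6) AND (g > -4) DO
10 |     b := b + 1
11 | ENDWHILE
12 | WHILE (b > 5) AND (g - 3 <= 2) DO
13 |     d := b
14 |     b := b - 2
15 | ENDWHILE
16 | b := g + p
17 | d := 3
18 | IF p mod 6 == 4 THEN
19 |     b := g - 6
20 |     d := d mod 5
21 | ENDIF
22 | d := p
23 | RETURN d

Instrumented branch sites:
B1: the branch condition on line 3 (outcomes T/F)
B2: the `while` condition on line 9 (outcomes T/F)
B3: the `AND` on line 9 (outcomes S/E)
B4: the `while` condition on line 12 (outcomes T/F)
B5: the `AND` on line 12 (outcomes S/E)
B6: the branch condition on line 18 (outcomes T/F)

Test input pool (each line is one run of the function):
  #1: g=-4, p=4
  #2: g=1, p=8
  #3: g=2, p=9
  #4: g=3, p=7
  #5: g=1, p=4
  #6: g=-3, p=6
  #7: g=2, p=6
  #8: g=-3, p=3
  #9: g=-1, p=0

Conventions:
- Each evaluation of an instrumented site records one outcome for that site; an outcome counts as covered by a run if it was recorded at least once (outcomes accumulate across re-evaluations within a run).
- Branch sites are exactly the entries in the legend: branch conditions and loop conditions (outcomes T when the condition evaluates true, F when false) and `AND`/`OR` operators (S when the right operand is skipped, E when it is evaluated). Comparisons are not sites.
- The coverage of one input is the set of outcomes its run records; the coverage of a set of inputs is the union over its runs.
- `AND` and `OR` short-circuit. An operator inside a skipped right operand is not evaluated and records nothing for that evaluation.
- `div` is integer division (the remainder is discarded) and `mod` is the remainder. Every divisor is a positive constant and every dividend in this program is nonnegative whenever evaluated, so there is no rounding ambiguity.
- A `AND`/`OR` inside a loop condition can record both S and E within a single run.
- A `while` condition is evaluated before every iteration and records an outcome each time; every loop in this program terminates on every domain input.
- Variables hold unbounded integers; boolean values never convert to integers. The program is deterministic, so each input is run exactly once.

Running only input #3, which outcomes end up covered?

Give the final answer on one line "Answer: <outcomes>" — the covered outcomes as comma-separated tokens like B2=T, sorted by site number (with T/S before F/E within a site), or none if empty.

Running input #3 (g=2, p=9), event by event:
  B1->T, B3->E, B2->T, B3->E, B2->T, B3->E, B2->T, B3->S, B2->F, B5->E
  B4->T, B5->S, B4->F, B6->F
distinct outcomes covered: B1=T, B2=T, B2=F, B3=S, B3=E, B4=T, B4=F, B5=S, B5=E, B6=F

Answer: B1=T, B2=T, B2=F, B3=S, B3=E, B4=T, B4=F, B5=S, B5=E, B6=F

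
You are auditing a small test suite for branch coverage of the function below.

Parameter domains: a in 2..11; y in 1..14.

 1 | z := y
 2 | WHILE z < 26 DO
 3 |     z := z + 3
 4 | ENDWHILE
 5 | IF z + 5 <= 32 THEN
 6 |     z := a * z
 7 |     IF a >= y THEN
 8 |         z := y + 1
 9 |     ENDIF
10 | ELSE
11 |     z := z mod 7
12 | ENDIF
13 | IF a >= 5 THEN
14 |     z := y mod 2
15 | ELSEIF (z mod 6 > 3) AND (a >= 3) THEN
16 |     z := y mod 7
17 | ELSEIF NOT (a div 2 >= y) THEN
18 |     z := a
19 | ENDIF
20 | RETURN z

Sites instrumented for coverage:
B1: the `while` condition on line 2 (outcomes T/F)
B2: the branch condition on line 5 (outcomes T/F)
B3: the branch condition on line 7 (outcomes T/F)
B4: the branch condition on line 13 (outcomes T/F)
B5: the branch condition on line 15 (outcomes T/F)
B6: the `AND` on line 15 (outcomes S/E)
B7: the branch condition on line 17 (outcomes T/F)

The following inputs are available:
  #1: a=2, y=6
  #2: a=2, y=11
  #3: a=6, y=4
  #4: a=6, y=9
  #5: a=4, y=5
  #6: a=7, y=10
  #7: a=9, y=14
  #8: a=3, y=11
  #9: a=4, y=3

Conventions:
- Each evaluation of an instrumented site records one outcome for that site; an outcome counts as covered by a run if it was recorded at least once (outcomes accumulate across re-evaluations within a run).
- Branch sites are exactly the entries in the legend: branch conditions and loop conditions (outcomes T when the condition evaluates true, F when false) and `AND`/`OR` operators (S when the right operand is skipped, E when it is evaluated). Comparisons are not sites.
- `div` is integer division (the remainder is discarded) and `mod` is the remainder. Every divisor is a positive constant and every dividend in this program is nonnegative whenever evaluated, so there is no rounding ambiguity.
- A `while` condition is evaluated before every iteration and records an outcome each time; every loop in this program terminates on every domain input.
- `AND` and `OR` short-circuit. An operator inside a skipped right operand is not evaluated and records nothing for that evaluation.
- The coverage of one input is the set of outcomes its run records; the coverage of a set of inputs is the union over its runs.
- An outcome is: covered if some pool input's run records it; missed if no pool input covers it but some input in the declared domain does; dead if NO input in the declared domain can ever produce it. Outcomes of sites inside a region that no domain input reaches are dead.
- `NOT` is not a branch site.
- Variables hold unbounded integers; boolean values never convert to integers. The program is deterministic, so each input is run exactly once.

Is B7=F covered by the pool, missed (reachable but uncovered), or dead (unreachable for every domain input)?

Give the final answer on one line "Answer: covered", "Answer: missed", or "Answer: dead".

no pool input records B7=F
but domain input (a=2, y=1) does record it -> reachable, so missed

Answer: missed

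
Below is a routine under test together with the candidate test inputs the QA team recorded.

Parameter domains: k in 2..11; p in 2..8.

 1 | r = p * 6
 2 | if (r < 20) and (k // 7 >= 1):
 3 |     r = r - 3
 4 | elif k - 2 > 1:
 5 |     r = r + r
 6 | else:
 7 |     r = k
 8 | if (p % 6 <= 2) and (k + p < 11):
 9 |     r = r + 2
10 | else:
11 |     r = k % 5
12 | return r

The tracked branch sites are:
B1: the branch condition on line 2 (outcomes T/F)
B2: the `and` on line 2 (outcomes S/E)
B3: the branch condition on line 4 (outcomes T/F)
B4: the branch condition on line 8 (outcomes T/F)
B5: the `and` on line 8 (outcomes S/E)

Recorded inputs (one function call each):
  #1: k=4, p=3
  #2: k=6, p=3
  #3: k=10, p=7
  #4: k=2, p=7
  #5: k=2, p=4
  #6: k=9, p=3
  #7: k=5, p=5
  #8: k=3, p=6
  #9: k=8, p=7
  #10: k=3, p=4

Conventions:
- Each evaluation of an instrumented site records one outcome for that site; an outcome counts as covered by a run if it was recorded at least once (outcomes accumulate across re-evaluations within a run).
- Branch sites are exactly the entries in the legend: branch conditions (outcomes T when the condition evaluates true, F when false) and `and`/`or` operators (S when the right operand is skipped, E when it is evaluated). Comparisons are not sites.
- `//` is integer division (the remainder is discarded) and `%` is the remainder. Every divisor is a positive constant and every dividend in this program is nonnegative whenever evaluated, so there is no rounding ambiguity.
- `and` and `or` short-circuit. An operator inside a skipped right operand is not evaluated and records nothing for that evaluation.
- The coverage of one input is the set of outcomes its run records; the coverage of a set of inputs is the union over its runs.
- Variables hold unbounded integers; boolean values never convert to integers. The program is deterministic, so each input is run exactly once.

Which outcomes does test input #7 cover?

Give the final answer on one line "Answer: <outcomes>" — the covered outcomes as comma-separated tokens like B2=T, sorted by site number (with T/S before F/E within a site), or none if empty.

Running input #7 (k=5, p=5), event by event:
  B2->S, B1->F, B3->T, B5->S, B4->F
as a set, this run covers: B1=F, B2=S, B3=T, B4=F, B5=S

Answer: B1=F, B2=S, B3=T, B4=F, B5=S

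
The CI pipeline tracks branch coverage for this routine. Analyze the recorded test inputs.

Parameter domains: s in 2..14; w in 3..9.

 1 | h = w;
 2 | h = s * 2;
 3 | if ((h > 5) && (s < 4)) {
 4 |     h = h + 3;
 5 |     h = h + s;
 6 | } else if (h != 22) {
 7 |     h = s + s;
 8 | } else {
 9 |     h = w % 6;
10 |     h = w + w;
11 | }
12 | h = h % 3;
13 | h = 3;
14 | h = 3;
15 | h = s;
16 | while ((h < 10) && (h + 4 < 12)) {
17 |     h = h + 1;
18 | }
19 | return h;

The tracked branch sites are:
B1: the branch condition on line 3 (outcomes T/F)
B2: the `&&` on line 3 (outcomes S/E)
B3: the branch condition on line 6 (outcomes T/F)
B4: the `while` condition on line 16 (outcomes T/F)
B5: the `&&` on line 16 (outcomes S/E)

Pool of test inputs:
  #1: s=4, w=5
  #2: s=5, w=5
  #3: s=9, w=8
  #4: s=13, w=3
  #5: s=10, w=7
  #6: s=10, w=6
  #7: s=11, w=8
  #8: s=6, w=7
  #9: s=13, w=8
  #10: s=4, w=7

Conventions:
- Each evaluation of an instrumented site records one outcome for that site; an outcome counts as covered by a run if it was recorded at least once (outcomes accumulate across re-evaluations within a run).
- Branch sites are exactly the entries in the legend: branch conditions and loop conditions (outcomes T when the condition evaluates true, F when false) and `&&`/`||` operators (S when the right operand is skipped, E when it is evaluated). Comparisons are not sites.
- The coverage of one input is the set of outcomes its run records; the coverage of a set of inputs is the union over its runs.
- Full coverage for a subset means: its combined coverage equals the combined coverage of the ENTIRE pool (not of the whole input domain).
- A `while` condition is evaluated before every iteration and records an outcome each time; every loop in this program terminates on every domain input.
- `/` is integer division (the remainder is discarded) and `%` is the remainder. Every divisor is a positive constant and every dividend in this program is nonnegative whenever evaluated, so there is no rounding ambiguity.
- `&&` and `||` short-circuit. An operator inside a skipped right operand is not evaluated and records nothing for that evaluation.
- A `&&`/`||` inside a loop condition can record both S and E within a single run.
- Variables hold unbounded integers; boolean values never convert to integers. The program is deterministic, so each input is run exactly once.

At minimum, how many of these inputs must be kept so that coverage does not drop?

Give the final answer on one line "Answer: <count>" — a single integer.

input #1, s=4, w=5: events B2->E, B1->F, B3->T, B5->E, B4->T, B5->E, B4->T, B5->E, B4->T, B5->E, B4->T, B5->E, B4->F; outcomes B1=F, B2=E, B3=T, B4=T, B4=F, B5=E
input #2, s=5, w=5: events B2->E, B1->F, B3->T, B5->E, B4->T, B5->E, B4->T, B5->E, B4->T, B5->E, B4->F; outcomes B1=F, B2=E, B3=T, B4=T, B4=F, B5=E
input #3, s=9, w=8: events B2->E, B1->F, B3->T, B5->E, B4->F; outcomes B1=F, B2=E, B3=T, B4=F, B5=E
input #4, s=13, w=3: events B2->E, B1->F, B3->T, B5->S, B4->F; outcomes B1=F, B2=E, B3=T, B4=F, B5=S
input #5, s=10, w=7: events B2->E, B1->F, B3->T, B5->S, B4->F; outcomes B1=F, B2=E, B3=T, B4=F, B5=S
input #6, s=10, w=6: events B2->E, B1->F, B3->T, B5->S, B4->F; outcomes B1=F, B2=E, B3=T, B4=F, B5=S
input #7, s=11, w=8: events B2->E, B1->F, B3->F, B5->S, B4->F; outcomes B1=F, B2=E, B3=F, B4=F, B5=S
input #8, s=6, w=7: events B2->E, B1->F, B3->T, B5->E, B4->T, B5->E, B4->T, B5->E, B4->F; outcomes B1=F, B2=E, B3=T, B4=T, B4=F, B5=E
input #9, s=13, w=8: events B2->E, B1->F, B3->T, B5->S, B4->F; outcomes B1=F, B2=E, B3=T, B4=F, B5=S
input #10, s=4, w=7: events B2->E, B1->F, B3->T, B5->E, B4->T, B5->E, B4->T, B5->E, B4->T, B5->E, B4->T, B5->E, B4->F; outcomes B1=F, B2=E, B3=T, B4=T, B4=F, B5=E
the full pool covers 8 outcomes: B1=F, B2=E, B3=T, B3=F, B4=T, B4=F, B5=S, B5=E
no size-1 subset reaches all 8 outcomes (best union: 6/8)
inputs {1, 7} (size 2) cover everything; no size-2 subset with a lexicographically smaller index list covers all 8

Answer: 2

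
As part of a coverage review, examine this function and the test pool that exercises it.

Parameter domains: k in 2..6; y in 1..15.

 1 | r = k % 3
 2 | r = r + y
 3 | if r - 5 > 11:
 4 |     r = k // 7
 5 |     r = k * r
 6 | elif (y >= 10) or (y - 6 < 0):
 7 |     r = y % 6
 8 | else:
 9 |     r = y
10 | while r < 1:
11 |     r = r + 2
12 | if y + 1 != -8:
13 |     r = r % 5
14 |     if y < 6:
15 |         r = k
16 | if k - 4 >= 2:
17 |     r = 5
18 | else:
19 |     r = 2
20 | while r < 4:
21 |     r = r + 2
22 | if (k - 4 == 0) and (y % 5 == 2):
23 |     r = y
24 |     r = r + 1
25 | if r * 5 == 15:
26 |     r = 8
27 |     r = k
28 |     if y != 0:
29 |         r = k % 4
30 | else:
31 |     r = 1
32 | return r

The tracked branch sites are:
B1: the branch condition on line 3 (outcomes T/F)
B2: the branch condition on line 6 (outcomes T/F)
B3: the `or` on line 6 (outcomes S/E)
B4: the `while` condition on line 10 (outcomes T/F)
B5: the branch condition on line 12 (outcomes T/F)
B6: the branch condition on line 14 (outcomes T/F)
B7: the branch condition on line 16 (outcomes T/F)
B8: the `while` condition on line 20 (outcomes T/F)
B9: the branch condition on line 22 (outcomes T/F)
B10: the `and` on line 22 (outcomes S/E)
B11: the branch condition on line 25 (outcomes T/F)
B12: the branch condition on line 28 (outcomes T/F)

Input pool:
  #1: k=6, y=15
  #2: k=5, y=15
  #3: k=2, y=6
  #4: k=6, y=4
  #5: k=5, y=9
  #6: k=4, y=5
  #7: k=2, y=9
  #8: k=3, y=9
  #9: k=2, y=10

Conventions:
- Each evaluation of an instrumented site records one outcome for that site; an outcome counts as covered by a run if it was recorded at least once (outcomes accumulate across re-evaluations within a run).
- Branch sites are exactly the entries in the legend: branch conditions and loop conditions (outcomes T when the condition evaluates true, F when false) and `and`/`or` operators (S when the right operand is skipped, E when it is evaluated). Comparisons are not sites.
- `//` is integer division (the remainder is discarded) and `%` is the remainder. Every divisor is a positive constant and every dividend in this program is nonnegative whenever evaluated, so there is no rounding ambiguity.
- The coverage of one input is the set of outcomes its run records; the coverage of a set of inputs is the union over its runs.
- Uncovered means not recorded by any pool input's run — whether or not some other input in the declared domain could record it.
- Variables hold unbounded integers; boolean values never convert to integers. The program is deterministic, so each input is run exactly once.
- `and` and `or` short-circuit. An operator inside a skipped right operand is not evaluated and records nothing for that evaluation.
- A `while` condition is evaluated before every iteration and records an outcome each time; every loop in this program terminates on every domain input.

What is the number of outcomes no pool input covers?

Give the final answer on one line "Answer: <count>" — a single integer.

#1 (k=6, y=15) -> covered: B1=F, B2=T, B3=S, B4=F, B5=T, B6=F, B7=T, B8=F, B9=F, B10=S, B11=F
#2 (k=5, y=15) -> covered: B1=T, B4=T, B4=F, B5=T, B6=F, B7=F, B8=T, B8=F, B9=F, B10=S, B11=F
#3 (k=2, y=6) -> covered: B1=F, B2=F, B3=E, B4=F, B5=T, B6=F, B7=F, B8=T, B8=F, B9=F, B10=S, B11=F
#4 (k=6, y=4) -> covered: B1=F, B2=T, B3=E, B4=F, B5=T, B6=T, B7=T, B8=F, B9=F, B10=S, B11=F
#5 (k=5, y=9) -> covered: B1=F, B2=F, B3=E, B4=F, B5=T, B6=F, B7=F, B8=T, B8=F, B9=F, B10=S, B11=F
#6 (k=4, y=5) -> covered: B1=F, B2=T, B3=E, B4=F, B5=T, B6=T, B7=F, B8=T, B8=F, B9=F, B10=E, B11=F
#7 (k=2, y=9) -> covered: B1=F, B2=F, B3=E, B4=F, B5=T, B6=F, B7=F, B8=T, B8=F, B9=F, B10=S, B11=F
#8 (k=3, y=9) -> covered: B1=F, B2=F, B3=E, B4=F, B5=T, B6=F, B7=F, B8=T, B8=F, B9=F, B10=S, B11=F
#9 (k=2, y=10) -> covered: B1=F, B2=T, B3=S, B4=F, B5=T, B6=F, B7=F, B8=T, B8=F, B9=F, B10=S, B11=F
union over the pool: B1=T, B1=F, B2=T, B2=F, B3=S, B3=E, B4=T, B4=F, B5=T, B6=T, B6=F, B7=T, B7=F, B8=T, B8=F, B9=F, B10=S, B10=E, B11=F
uncovered (5 of 24): B5=F, B9=T, B11=T, B12=T, B12=F

Answer: 5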